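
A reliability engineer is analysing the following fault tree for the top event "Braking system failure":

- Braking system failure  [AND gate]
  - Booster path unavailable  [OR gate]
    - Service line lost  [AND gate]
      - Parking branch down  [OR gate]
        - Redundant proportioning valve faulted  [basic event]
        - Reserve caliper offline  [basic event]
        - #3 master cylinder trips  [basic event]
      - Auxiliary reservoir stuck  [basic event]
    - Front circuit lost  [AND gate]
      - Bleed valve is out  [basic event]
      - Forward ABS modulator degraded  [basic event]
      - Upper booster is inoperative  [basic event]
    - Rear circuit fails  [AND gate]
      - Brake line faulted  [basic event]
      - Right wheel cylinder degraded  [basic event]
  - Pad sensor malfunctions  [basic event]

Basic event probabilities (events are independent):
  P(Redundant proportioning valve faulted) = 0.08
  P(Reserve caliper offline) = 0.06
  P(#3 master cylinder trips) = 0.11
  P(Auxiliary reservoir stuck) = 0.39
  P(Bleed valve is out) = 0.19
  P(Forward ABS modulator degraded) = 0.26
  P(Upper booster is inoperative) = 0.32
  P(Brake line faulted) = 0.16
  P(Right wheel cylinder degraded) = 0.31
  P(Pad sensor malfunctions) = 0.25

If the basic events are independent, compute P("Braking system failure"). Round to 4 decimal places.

P(Parking branch down) [OR] = 1 − (1−0.08) × (1−0.06) × (1−0.11) = 0.230328
P(Service line lost) [AND] = 0.230328 × 0.39 = 0.089828
P(Front circuit lost) [AND] = 0.19 × 0.26 × 0.32 = 0.015808
P(Rear circuit fails) [AND] = 0.16 × 0.31 = 0.049600
P(Booster path unavailable) [OR] = 1 − (1−0.089828) × (1−0.015808) × (1−0.049600) = 0.148647
P(Braking system failure) [AND] = 0.148647 × 0.25 = 0.037162
Rounded to 4 decimal places: P(Braking system failure) ≈ 0.0372.

0.0372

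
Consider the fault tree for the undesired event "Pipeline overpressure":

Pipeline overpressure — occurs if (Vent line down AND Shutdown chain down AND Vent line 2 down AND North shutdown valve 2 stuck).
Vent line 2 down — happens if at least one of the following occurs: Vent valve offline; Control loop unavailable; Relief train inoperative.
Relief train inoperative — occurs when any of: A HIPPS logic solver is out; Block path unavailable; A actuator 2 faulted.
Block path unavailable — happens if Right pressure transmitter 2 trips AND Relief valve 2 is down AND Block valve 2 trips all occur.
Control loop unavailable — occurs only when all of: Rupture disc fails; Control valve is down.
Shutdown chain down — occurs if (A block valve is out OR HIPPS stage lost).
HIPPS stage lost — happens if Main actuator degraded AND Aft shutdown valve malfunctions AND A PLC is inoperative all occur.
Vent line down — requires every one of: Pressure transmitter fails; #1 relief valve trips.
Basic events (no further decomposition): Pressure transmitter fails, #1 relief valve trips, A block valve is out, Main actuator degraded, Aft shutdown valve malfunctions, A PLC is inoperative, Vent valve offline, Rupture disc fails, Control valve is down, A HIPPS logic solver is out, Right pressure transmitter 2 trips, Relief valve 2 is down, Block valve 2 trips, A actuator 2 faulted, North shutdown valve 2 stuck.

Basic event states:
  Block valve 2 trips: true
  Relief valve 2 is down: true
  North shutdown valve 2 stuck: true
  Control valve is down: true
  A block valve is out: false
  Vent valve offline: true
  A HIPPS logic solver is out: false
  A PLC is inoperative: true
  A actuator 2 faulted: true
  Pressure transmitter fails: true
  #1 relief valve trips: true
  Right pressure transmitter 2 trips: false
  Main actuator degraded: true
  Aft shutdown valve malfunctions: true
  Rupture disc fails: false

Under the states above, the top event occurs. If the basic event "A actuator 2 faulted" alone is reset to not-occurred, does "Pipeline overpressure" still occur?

Counterfactual: set "A actuator 2 faulted" to not occurred.
Vent line down [AND]: Pressure transmitter fails=occurs, #1 relief valve trips=occurs → all inputs occur → occurs.
HIPPS stage lost [AND]: Main actuator degraded=occurs, Aft shutdown valve malfunctions=occurs, A PLC is inoperative=occurs → all inputs occur → occurs.
Shutdown chain down [OR]: A block valve is out=not, HIPPS stage lost=occurs → at least one input occurs → occurs.
Control loop unavailable [AND]: Rupture disc fails=not, Control valve is down=occurs → not all inputs occur → does not occur.
Block path unavailable [AND]: Right pressure transmitter 2 trips=not, Relief valve 2 is down=occurs, Block valve 2 trips=occurs → not all inputs occur → does not occur.
Relief train inoperative [OR]: A HIPPS logic solver is out=not, Block path unavailable=not, A actuator 2 faulted=not → no input occurs → does not occur.
Vent line 2 down [OR]: Vent valve offline=occurs, Control loop unavailable=not, Relief train inoperative=not → at least one input occurs → occurs.
Pipeline overpressure [AND]: Vent line down=occurs, Shutdown chain down=occurs, Vent line 2 down=occurs, North shutdown valve 2 stuck=occurs → all inputs occur → occurs.

Yes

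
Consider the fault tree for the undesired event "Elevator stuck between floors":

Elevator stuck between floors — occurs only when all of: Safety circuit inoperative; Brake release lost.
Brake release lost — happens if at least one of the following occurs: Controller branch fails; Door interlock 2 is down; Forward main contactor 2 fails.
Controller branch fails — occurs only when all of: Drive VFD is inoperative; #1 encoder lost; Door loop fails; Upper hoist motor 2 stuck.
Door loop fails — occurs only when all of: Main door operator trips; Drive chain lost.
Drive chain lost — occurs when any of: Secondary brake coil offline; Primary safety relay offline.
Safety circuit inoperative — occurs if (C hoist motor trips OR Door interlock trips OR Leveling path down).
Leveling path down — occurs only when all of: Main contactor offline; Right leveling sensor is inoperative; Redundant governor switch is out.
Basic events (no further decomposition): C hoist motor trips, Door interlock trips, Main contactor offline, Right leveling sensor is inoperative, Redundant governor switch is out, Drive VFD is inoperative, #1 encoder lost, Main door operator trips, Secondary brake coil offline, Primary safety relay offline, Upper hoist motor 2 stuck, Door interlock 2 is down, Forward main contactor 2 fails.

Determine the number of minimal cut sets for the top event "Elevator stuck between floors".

12

Leveling path down [AND]: one cut set from each child combined → 1 × 1 × 1 = 1 cut set(s).
Safety circuit inoperative [OR]: union of children's cut sets → 3 cut set(s).
Drive chain lost [OR]: union of children's cut sets → 2 cut set(s).
Door loop fails [AND]: one cut set from each child combined → 1 × 2 = 2 cut set(s).
Controller branch fails [AND]: one cut set from each child combined → 1 × 1 × 2 × 1 = 2 cut set(s).
Brake release lost [OR]: union of children's cut sets → 4 cut set(s).
Elevator stuck between floors [AND]: one cut set from each child combined → 3 × 4 = 12 cut set(s).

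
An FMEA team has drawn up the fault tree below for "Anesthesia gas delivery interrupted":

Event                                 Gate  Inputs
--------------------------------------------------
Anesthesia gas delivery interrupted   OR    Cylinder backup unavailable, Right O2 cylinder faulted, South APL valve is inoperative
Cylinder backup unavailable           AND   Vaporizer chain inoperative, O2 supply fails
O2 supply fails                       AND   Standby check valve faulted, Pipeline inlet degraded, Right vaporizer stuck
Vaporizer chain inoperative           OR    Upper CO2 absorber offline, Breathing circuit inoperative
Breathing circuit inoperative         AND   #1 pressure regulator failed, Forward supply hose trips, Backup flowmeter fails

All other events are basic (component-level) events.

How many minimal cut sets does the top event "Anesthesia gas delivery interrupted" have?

Breathing circuit inoperative [AND]: one cut set from each child combined → 1 × 1 × 1 = 1 cut set(s).
Vaporizer chain inoperative [OR]: union of children's cut sets → 2 cut set(s).
O2 supply fails [AND]: one cut set from each child combined → 1 × 1 × 1 = 1 cut set(s).
Cylinder backup unavailable [AND]: one cut set from each child combined → 2 × 1 = 2 cut set(s).
Anesthesia gas delivery interrupted [OR]: union of children's cut sets → 4 cut set(s).
Minimal cut sets: {Pipeline inlet degraded, Right vaporizer stuck, Standby check valve faulted, Upper CO2 absorber offline}; {#1 pressure regulator failed, Backup flowmeter fails, Forward supply hose trips, Pipeline inlet degraded, Right vaporizer stuck, Standby check valve faulted}; {Right O2 cylinder faulted}; {South APL valve is inoperative}.

4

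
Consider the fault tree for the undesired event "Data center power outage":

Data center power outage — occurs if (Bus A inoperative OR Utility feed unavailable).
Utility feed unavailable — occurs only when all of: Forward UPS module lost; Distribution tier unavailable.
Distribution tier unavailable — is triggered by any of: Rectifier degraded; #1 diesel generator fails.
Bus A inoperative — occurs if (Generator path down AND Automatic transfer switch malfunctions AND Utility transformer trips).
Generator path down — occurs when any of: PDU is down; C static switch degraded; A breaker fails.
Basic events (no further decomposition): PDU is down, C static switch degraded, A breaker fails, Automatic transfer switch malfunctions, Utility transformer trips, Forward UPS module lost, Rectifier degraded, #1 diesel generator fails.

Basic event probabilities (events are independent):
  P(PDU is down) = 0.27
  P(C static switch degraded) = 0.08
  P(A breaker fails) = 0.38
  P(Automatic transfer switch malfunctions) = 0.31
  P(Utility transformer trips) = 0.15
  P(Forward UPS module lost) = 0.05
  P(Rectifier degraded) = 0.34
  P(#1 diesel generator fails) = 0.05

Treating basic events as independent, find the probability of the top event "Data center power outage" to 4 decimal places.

0.0453

P(Generator path down) [OR] = 1 − (1−0.27) × (1−0.08) × (1−0.38) = 0.583608
P(Bus A inoperative) [AND] = 0.583608 × 0.31 × 0.15 = 0.027138
P(Distribution tier unavailable) [OR] = 1 − (1−0.34) × (1−0.05) = 0.373000
P(Utility feed unavailable) [AND] = 0.05 × 0.373000 = 0.018650
P(Data center power outage) [OR] = 1 − (1−0.027138) × (1−0.018650) = 0.045282
Rounded to 4 decimal places: P(Data center power outage) ≈ 0.0453.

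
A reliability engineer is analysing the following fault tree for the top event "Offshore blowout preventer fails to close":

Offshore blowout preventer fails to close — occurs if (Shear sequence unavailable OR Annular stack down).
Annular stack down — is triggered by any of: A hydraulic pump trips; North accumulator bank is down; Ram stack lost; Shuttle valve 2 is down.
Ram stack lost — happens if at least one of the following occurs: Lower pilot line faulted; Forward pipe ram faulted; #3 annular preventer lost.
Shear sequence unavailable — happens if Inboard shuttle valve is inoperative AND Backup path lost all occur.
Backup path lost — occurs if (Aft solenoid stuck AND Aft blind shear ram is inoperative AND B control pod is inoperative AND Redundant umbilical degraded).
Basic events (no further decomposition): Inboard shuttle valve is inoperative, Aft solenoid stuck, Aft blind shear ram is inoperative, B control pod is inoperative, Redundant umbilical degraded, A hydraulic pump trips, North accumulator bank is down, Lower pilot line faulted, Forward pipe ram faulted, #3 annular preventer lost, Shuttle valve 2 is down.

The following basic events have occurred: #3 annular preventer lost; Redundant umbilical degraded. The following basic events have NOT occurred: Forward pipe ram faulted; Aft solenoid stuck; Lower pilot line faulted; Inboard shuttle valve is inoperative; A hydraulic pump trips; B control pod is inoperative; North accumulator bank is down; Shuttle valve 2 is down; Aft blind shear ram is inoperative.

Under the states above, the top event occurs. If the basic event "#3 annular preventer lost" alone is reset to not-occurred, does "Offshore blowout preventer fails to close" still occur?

No

Counterfactual: set "#3 annular preventer lost" to not occurred.
Backup path lost [AND]: Aft solenoid stuck=not, Aft blind shear ram is inoperative=not, B control pod is inoperative=not, Redundant umbilical degraded=occurs → not all inputs occur → does not occur.
Shear sequence unavailable [AND]: Inboard shuttle valve is inoperative=not, Backup path lost=not → not all inputs occur → does not occur.
Ram stack lost [OR]: Lower pilot line faulted=not, Forward pipe ram faulted=not, #3 annular preventer lost=not → no input occurs → does not occur.
Annular stack down [OR]: A hydraulic pump trips=not, North accumulator bank is down=not, Ram stack lost=not, Shuttle valve 2 is down=not → no input occurs → does not occur.
Offshore blowout preventer fails to close [OR]: Shear sequence unavailable=not, Annular stack down=not → no input occurs → does not occur.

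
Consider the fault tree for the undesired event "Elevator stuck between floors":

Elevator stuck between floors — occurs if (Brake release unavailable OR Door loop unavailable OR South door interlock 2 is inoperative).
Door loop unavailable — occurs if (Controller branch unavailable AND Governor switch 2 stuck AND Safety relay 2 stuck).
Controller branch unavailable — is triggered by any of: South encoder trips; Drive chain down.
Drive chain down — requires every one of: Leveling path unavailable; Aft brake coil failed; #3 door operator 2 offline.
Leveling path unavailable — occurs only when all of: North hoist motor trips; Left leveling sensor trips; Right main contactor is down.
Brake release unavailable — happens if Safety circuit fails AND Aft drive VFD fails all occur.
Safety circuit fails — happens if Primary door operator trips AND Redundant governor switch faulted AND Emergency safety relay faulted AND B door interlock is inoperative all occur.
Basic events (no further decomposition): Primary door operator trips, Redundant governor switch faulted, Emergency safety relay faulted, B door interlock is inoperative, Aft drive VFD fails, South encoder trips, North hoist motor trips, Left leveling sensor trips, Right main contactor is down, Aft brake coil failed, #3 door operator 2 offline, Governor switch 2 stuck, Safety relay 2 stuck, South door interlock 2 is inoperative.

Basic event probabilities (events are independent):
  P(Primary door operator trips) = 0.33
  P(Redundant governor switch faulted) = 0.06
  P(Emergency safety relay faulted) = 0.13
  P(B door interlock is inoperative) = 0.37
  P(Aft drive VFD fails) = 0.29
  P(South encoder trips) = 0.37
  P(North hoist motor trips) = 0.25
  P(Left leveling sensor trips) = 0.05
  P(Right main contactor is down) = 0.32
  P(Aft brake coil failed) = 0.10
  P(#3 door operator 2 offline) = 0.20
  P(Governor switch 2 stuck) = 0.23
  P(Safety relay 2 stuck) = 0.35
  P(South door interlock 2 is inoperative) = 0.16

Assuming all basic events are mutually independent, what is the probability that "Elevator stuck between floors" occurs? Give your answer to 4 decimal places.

0.1852

P(Safety circuit fails) [AND] = 0.33 × 0.06 × 0.13 × 0.37 = 0.000952
P(Brake release unavailable) [AND] = 0.000952 × 0.29 = 0.000276
P(Leveling path unavailable) [AND] = 0.25 × 0.05 × 0.32 = 0.004000
P(Drive chain down) [AND] = 0.004000 × 0.10 × 0.20 = 0.000080
P(Controller branch unavailable) [OR] = 1 − (1−0.37) × (1−0.000080) = 0.370050
P(Door loop unavailable) [AND] = 0.370050 × 0.23 × 0.35 = 0.029789
P(Elevator stuck between floors) [OR] = 1 − (1−0.000276) × (1−0.029789) × (1−0.16) = 0.185248
Rounded to 4 decimal places: P(Elevator stuck between floors) ≈ 0.1852.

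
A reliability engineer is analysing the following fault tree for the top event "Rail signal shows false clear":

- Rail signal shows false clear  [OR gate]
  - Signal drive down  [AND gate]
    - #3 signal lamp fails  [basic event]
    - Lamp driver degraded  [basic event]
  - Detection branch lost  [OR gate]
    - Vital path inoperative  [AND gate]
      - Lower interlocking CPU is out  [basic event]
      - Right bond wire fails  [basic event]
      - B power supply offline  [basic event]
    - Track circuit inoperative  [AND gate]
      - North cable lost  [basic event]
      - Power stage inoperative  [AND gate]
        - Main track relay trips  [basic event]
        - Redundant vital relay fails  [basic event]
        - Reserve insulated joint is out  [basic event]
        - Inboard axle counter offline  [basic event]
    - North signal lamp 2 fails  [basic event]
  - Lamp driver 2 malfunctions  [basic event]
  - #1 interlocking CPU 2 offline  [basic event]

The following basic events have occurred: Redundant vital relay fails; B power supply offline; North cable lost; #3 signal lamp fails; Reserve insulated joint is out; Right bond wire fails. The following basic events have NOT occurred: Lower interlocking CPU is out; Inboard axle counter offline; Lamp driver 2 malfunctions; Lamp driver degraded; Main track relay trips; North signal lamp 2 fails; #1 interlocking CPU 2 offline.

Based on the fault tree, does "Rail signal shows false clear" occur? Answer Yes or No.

No

Signal drive down [AND]: #3 signal lamp fails=occurs, Lamp driver degraded=not → not all inputs occur → does not occur.
Vital path inoperative [AND]: Lower interlocking CPU is out=not, Right bond wire fails=occurs, B power supply offline=occurs → not all inputs occur → does not occur.
Power stage inoperative [AND]: Main track relay trips=not, Redundant vital relay fails=occurs, Reserve insulated joint is out=occurs, Inboard axle counter offline=not → not all inputs occur → does not occur.
Track circuit inoperative [AND]: North cable lost=occurs, Power stage inoperative=not → not all inputs occur → does not occur.
Detection branch lost [OR]: Vital path inoperative=not, Track circuit inoperative=not, North signal lamp 2 fails=not → no input occurs → does not occur.
Rail signal shows false clear [OR]: Signal drive down=not, Detection branch lost=not, Lamp driver 2 malfunctions=not, #1 interlocking CPU 2 offline=not → no input occurs → does not occur.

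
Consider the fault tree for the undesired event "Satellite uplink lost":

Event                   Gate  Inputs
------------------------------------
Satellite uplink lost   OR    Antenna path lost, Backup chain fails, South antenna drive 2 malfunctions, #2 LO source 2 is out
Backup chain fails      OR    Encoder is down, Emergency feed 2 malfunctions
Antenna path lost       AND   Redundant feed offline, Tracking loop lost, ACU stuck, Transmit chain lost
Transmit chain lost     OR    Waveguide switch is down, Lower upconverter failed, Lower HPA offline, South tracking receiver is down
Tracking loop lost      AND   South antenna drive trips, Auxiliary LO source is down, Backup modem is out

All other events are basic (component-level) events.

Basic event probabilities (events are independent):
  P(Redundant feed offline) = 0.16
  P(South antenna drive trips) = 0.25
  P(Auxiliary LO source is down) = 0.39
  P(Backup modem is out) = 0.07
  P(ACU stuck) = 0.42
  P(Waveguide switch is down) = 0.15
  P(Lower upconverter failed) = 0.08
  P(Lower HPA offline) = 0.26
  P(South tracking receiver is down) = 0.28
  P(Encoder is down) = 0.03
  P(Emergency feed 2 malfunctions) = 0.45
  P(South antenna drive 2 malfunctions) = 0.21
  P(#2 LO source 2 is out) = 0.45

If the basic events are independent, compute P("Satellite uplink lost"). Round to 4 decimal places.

0.7683

P(Tracking loop lost) [AND] = 0.25 × 0.39 × 0.07 = 0.006825
P(Transmit chain lost) [OR] = 1 − (1−0.15) × (1−0.08) × (1−0.26) × (1−0.28) = 0.583350
P(Antenna path lost) [AND] = 0.16 × 0.006825 × 0.42 × 0.583350 = 0.000268
P(Backup chain fails) [OR] = 1 − (1−0.03) × (1−0.45) = 0.466500
P(Satellite uplink lost) [OR] = 1 − (1−0.000268) × (1−0.466500) × (1−0.21) × (1−0.45) = 0.768256
Rounded to 4 decimal places: P(Satellite uplink lost) ≈ 0.7683.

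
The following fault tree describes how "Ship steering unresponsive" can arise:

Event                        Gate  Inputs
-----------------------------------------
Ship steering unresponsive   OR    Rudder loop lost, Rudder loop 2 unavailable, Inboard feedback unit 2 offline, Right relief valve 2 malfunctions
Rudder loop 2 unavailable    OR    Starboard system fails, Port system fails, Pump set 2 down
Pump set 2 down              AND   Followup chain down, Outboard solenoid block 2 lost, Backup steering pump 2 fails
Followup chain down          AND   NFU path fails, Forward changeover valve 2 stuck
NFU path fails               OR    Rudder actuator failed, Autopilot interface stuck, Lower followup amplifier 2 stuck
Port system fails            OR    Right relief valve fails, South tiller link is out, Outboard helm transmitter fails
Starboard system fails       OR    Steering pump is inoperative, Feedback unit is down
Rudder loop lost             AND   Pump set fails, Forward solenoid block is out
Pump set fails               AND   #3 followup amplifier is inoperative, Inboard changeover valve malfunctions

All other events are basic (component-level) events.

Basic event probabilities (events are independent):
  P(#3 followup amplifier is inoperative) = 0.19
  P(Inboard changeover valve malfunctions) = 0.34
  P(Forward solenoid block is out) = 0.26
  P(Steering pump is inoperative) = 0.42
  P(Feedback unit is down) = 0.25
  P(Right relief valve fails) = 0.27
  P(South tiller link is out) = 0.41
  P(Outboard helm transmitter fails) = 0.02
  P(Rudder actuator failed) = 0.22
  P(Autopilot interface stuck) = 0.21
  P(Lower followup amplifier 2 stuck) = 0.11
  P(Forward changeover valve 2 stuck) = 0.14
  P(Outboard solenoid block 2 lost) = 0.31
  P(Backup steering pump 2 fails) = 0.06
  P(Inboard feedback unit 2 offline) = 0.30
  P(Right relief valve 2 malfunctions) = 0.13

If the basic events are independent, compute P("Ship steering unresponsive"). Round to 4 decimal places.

P(Pump set fails) [AND] = 0.19 × 0.34 = 0.064600
P(Rudder loop lost) [AND] = 0.064600 × 0.26 = 0.016796
P(Starboard system fails) [OR] = 1 − (1−0.42) × (1−0.25) = 0.565000
P(Port system fails) [OR] = 1 − (1−0.27) × (1−0.41) × (1−0.02) = 0.577914
P(NFU path fails) [OR] = 1 − (1−0.22) × (1−0.21) × (1−0.11) = 0.451582
P(Followup chain down) [AND] = 0.451582 × 0.14 = 0.063221
P(Pump set 2 down) [AND] = 0.063221 × 0.31 × 0.06 = 0.001176
P(Rudder loop 2 unavailable) [OR] = 1 − (1−0.565000) × (1−0.577914) × (1−0.001176) = 0.816609
P(Ship steering unresponsive) [OR] = 1 − (1−0.016796) × (1−0.816609) × (1−0.30) × (1−0.13) = 0.890191
Rounded to 4 decimal places: P(Ship steering unresponsive) ≈ 0.8902.

0.8902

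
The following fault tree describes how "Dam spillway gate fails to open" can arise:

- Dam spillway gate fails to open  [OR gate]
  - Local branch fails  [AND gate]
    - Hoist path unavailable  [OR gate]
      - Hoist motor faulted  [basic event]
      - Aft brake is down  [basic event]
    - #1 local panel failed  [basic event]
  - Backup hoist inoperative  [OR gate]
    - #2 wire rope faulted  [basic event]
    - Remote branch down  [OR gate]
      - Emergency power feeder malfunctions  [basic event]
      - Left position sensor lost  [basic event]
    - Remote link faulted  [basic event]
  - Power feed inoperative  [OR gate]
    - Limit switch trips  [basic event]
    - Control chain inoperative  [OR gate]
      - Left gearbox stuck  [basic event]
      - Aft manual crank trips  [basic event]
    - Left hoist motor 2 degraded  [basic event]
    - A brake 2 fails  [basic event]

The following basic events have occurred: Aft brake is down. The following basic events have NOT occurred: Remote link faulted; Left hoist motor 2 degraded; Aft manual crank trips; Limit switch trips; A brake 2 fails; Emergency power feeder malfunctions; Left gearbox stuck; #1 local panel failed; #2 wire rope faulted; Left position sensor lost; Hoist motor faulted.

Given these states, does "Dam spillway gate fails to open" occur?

No

Hoist path unavailable [OR]: Hoist motor faulted=not, Aft brake is down=occurs → at least one input occurs → occurs.
Local branch fails [AND]: Hoist path unavailable=occurs, #1 local panel failed=not → not all inputs occur → does not occur.
Remote branch down [OR]: Emergency power feeder malfunctions=not, Left position sensor lost=not → no input occurs → does not occur.
Backup hoist inoperative [OR]: #2 wire rope faulted=not, Remote branch down=not, Remote link faulted=not → no input occurs → does not occur.
Control chain inoperative [OR]: Left gearbox stuck=not, Aft manual crank trips=not → no input occurs → does not occur.
Power feed inoperative [OR]: Limit switch trips=not, Control chain inoperative=not, Left hoist motor 2 degraded=not, A brake 2 fails=not → no input occurs → does not occur.
Dam spillway gate fails to open [OR]: Local branch fails=not, Backup hoist inoperative=not, Power feed inoperative=not → no input occurs → does not occur.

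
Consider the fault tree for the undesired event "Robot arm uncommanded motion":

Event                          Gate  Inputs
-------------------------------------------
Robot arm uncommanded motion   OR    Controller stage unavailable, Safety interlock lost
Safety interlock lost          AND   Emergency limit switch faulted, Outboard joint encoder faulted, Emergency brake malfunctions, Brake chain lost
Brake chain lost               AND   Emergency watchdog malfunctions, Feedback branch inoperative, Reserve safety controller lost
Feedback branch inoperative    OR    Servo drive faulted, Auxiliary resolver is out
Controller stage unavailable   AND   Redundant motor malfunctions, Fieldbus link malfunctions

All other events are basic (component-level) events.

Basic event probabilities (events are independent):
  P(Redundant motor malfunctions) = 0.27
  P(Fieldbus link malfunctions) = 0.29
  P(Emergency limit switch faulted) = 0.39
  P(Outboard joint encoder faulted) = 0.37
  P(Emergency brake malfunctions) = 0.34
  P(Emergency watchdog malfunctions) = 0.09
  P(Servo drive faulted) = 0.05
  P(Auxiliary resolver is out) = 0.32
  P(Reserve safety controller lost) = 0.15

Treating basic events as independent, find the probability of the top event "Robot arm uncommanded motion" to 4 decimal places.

0.0785

P(Controller stage unavailable) [AND] = 0.27 × 0.29 = 0.078300
P(Feedback branch inoperative) [OR] = 1 − (1−0.05) × (1−0.32) = 0.354000
P(Brake chain lost) [AND] = 0.09 × 0.354000 × 0.15 = 0.004779
P(Safety interlock lost) [AND] = 0.39 × 0.37 × 0.34 × 0.004779 = 0.000234
P(Robot arm uncommanded motion) [OR] = 1 − (1−0.078300) × (1−0.000234) = 0.078516
Rounded to 4 decimal places: P(Robot arm uncommanded motion) ≈ 0.0785.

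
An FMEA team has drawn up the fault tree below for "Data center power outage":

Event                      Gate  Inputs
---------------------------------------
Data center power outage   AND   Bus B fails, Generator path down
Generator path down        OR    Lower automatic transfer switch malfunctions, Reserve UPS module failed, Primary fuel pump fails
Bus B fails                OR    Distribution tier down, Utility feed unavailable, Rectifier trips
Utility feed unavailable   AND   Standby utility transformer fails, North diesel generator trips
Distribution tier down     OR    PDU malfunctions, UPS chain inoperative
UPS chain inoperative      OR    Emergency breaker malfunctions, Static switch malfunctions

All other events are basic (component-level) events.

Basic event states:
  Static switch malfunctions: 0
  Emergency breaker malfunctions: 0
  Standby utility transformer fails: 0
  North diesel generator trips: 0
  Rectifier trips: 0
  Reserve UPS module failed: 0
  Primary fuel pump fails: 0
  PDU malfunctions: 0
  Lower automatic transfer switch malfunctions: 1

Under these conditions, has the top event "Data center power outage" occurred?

UPS chain inoperative [OR]: Emergency breaker malfunctions=not, Static switch malfunctions=not → no input occurs → does not occur.
Distribution tier down [OR]: PDU malfunctions=not, UPS chain inoperative=not → no input occurs → does not occur.
Utility feed unavailable [AND]: Standby utility transformer fails=not, North diesel generator trips=not → not all inputs occur → does not occur.
Bus B fails [OR]: Distribution tier down=not, Utility feed unavailable=not, Rectifier trips=not → no input occurs → does not occur.
Generator path down [OR]: Lower automatic transfer switch malfunctions=occurs, Reserve UPS module failed=not, Primary fuel pump fails=not → at least one input occurs → occurs.
Data center power outage [AND]: Bus B fails=not, Generator path down=occurs → not all inputs occur → does not occur.

No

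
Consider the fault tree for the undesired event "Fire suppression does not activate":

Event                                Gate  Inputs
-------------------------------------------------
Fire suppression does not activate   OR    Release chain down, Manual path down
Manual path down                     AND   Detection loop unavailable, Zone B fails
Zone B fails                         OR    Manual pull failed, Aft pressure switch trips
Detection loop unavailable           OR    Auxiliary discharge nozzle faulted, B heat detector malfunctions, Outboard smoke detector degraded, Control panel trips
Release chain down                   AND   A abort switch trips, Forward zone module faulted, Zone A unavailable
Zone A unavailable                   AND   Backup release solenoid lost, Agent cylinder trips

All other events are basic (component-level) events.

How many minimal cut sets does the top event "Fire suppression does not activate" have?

Zone A unavailable [AND]: one cut set from each child combined → 1 × 1 = 1 cut set(s).
Release chain down [AND]: one cut set from each child combined → 1 × 1 × 1 = 1 cut set(s).
Detection loop unavailable [OR]: union of children's cut sets → 4 cut set(s).
Zone B fails [OR]: union of children's cut sets → 2 cut set(s).
Manual path down [AND]: one cut set from each child combined → 4 × 2 = 8 cut set(s).
Fire suppression does not activate [OR]: union of children's cut sets → 9 cut set(s).
Minimal cut sets: {A abort switch trips, Agent cylinder trips, Backup release solenoid lost, Forward zone module faulted}; {Auxiliary discharge nozzle faulted, Manual pull failed}; {Aft pressure switch trips, Auxiliary discharge nozzle faulted}; {B heat detector malfunctions, Manual pull failed}; {Aft pressure switch trips, B heat detector malfunctions}; {Manual pull failed, Outboard smoke detector degraded}; {Aft pressure switch trips, Outboard smoke detector degraded}; {Control panel trips, Manual pull failed}; {Aft pressure switch trips, Control panel trips}.

9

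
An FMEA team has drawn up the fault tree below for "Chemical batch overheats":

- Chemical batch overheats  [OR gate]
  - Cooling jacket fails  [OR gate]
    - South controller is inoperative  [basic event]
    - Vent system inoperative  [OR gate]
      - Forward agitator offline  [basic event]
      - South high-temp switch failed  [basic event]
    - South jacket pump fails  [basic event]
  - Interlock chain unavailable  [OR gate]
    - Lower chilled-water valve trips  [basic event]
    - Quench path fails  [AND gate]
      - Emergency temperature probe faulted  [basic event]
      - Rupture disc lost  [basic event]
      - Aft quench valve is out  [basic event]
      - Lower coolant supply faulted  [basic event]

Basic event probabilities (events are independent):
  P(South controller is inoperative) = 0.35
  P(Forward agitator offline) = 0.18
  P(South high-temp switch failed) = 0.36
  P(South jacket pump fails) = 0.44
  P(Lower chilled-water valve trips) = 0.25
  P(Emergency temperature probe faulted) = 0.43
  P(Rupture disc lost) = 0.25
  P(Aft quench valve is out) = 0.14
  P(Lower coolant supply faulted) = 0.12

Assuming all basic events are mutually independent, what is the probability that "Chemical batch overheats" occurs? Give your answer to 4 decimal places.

P(Vent system inoperative) [OR] = 1 − (1−0.18) × (1−0.36) = 0.475200
P(Cooling jacket fails) [OR] = 1 − (1−0.35) × (1−0.475200) × (1−0.44) = 0.808973
P(Quench path fails) [AND] = 0.43 × 0.25 × 0.14 × 0.12 = 0.001806
P(Interlock chain unavailable) [OR] = 1 − (1−0.25) × (1−0.001806) = 0.251355
P(Chemical batch overheats) [OR] = 1 − (1−0.808973) × (1−0.251355) = 0.856989
Rounded to 4 decimal places: P(Chemical batch overheats) ≈ 0.8570.

0.8570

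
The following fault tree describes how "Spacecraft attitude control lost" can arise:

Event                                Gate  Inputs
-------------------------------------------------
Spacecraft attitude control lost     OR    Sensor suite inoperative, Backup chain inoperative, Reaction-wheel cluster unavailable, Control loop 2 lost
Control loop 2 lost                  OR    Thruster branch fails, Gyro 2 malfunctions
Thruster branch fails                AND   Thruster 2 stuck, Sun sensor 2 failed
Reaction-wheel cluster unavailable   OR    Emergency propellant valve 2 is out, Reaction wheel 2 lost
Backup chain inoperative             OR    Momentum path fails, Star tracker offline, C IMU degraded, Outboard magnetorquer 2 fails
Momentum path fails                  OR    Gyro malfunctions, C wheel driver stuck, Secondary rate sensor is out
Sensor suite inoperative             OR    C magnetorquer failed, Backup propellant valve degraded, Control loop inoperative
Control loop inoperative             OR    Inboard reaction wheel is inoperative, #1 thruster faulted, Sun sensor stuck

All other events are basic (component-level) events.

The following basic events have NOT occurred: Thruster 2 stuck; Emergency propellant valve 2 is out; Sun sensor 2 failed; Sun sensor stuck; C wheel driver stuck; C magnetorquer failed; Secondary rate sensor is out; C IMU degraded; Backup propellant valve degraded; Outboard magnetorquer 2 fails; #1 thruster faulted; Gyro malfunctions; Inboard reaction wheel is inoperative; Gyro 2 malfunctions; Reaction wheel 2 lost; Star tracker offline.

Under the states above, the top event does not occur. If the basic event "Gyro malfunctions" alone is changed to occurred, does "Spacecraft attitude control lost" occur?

Counterfactual: set "Gyro malfunctions" to occurred.
Control loop inoperative [OR]: Inboard reaction wheel is inoperative=not, #1 thruster faulted=not, Sun sensor stuck=not → no input occurs → does not occur.
Sensor suite inoperative [OR]: C magnetorquer failed=not, Backup propellant valve degraded=not, Control loop inoperative=not → no input occurs → does not occur.
Momentum path fails [OR]: Gyro malfunctions=occurs, C wheel driver stuck=not, Secondary rate sensor is out=not → at least one input occurs → occurs.
Backup chain inoperative [OR]: Momentum path fails=occurs, Star tracker offline=not, C IMU degraded=not, Outboard magnetorquer 2 fails=not → at least one input occurs → occurs.
Reaction-wheel cluster unavailable [OR]: Emergency propellant valve 2 is out=not, Reaction wheel 2 lost=not → no input occurs → does not occur.
Thruster branch fails [AND]: Thruster 2 stuck=not, Sun sensor 2 failed=not → not all inputs occur → does not occur.
Control loop 2 lost [OR]: Thruster branch fails=not, Gyro 2 malfunctions=not → no input occurs → does not occur.
Spacecraft attitude control lost [OR]: Sensor suite inoperative=not, Backup chain inoperative=occurs, Reaction-wheel cluster unavailable=not, Control loop 2 lost=not → at least one input occurs → occurs.

Yes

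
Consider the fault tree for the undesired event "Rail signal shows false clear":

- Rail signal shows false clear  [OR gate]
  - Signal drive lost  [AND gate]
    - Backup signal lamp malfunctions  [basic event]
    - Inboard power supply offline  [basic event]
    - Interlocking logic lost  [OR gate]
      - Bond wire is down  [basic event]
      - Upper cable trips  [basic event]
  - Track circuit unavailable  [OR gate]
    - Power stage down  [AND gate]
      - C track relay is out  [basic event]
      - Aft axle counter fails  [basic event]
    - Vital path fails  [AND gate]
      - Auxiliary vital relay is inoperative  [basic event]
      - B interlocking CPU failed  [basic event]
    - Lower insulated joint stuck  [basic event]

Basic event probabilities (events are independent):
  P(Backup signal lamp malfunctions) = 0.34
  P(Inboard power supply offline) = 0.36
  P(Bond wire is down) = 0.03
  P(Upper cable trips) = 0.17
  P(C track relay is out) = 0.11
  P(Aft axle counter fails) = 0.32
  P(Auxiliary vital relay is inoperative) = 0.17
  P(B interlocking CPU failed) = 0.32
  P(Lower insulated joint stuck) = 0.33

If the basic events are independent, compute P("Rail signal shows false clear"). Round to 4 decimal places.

0.4033

P(Interlocking logic lost) [OR] = 1 − (1−0.03) × (1−0.17) = 0.194900
P(Signal drive lost) [AND] = 0.34 × 0.36 × 0.194900 = 0.023856
P(Power stage down) [AND] = 0.11 × 0.32 = 0.035200
P(Vital path fails) [AND] = 0.17 × 0.32 = 0.054400
P(Track circuit unavailable) [OR] = 1 − (1−0.035200) × (1−0.054400) × (1−0.33) = 0.388749
P(Rail signal shows false clear) [OR] = 1 − (1−0.023856) × (1−0.388749) = 0.403331
Rounded to 4 decimal places: P(Rail signal shows false clear) ≈ 0.4033.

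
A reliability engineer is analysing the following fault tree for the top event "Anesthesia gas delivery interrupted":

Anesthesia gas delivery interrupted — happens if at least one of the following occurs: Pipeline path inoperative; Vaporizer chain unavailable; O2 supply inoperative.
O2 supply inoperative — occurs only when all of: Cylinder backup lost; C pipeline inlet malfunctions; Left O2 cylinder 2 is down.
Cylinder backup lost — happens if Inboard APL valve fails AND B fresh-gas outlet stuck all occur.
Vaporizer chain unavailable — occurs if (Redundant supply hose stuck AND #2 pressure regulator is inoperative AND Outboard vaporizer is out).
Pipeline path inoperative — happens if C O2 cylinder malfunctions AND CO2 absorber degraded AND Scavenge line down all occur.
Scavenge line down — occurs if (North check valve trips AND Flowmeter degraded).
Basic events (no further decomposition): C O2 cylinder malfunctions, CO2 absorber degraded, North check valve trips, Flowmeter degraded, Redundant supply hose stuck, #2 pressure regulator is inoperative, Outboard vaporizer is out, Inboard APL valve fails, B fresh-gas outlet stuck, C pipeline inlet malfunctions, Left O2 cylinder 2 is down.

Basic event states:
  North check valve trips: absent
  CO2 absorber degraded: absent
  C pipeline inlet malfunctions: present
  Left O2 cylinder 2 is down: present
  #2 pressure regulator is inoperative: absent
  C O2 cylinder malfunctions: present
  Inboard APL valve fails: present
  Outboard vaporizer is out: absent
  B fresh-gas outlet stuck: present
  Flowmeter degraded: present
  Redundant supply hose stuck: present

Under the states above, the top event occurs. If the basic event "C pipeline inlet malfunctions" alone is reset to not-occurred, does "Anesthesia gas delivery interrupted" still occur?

No

Counterfactual: set "C pipeline inlet malfunctions" to not occurred.
Scavenge line down [AND]: North check valve trips=not, Flowmeter degraded=occurs → not all inputs occur → does not occur.
Pipeline path inoperative [AND]: C O2 cylinder malfunctions=occurs, CO2 absorber degraded=not, Scavenge line down=not → not all inputs occur → does not occur.
Vaporizer chain unavailable [AND]: Redundant supply hose stuck=occurs, #2 pressure regulator is inoperative=not, Outboard vaporizer is out=not → not all inputs occur → does not occur.
Cylinder backup lost [AND]: Inboard APL valve fails=occurs, B fresh-gas outlet stuck=occurs → all inputs occur → occurs.
O2 supply inoperative [AND]: Cylinder backup lost=occurs, C pipeline inlet malfunctions=not, Left O2 cylinder 2 is down=occurs → not all inputs occur → does not occur.
Anesthesia gas delivery interrupted [OR]: Pipeline path inoperative=not, Vaporizer chain unavailable=not, O2 supply inoperative=not → no input occurs → does not occur.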